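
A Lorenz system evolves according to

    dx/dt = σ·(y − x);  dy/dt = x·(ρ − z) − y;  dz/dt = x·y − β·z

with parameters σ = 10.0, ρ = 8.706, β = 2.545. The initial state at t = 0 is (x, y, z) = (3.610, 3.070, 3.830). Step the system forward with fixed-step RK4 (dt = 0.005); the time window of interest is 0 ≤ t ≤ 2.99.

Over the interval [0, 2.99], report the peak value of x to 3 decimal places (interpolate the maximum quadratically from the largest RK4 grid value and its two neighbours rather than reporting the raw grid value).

max x = 6.192

t=0.000: state=(3.610, 3.070, 3.830)
step 1 (dt=0.005): k1=(-5.400, 14.532, 1.335), k2=(-4.902, 14.418, 1.416), k3=(-4.917, 14.424, 1.418), k4=(-4.433, 14.315, 1.500); state += dt/6·(k1+2k2+2k3+k4)
t=0.005: state=(3.585, 3.142, 3.837)
t=0.010: state=(3.566, 3.213, 3.845)
t=0.015: state=(3.550, 3.283, 3.854)
continuing one RK4 step at a time; state shown every 20 steps (Δt=0.1):
t=0.100: state=(3.766, 4.399, 4.170)
t=0.200: state=(4.620, 5.609, 5.103)
t=0.300: state=(5.585, 6.441, 6.726)
t=0.400: state=(6.161, 6.386, 8.623)
t=0.500: state=(5.975, 5.400, 9.896)
t=0.600: state=(5.150, 4.171, 10.017)
t=0.700: state=(4.196, 3.332, 9.285)
t=0.800: state=(3.501, 2.988, 8.247)
t=0.900: state=(3.169, 3.007, 7.260)
t=1.000: state=(3.155, 3.276, 6.496)
t=1.100: state=(3.390, 3.730, 6.044)
t=1.200: state=(3.814, 4.310, 5.966)
t=1.300: state=(4.352, 4.911, 6.299)
t=1.400: state=(4.882, 5.355, 6.998)
t=1.500: state=(5.239, 5.455, 7.871)
t=1.600: state=(5.285, 5.158, 8.593)
t=1.700: state=(5.015, 4.629, 8.893)
t=1.800: state=(4.578, 4.123, 8.739)
t=1.900: state=(4.161, 3.803, 8.289)
t=2.000: state=(3.888, 3.704, 7.747)
t=2.100: state=(3.796, 3.793, 7.268)
t=2.200: state=(3.872, 4.019, 6.952)
t=2.300: state=(4.075, 4.325, 6.854)
t=2.400: state=(4.350, 4.636, 6.986)
t=2.500: state=(4.622, 4.865, 7.308)
t=2.600: state=(4.812, 4.937, 7.720)
t=2.700: state=(4.861, 4.833, 8.082)
t=2.800: state=(4.764, 4.606, 8.276)
t=2.900: state=(4.571, 4.355, 8.260)
t=2.990: state=(4.379, 4.180, 8.101)
largest grid value and its neighbours: x(0.420)=6.18988, x(0.425)=6.19179, x(0.430)=6.19160
parabola through these three points peaks at t≈0.427 with x≈6.19197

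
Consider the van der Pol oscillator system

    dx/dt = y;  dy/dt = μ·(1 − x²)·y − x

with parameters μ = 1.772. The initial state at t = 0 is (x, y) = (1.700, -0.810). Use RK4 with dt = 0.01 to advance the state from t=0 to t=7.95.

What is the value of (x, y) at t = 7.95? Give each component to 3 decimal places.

t=0.000: state=(1.700, -0.810)
step 1 (dt=0.01): k1=(-0.810, 1.013), k2=(-0.805, 0.980), k3=(-0.805, 0.981), k4=(-0.800, 0.949); state += dt/6·(k1+2k2+2k3+k4)
t=0.010: state=(1.692, -0.800)
t=0.020: state=(1.684, -0.791)
t=0.030: state=(1.676, -0.782)
continuing one RK4 step at a time; state shown every 50 steps (Δt=0.5):
t=0.500: state=(1.341, -0.727)
t=1.000: state=(0.907, -1.082)
t=1.500: state=(0.118, -2.322)
t=2.000: state=(-1.459, -2.967)
t=2.500: state=(-2.024, 0.031)
t=3.000: state=(-1.895, 0.366)
t=3.500: state=(-1.689, 0.456)
t=4.000: state=(-1.432, 0.584)
t=4.500: state=(-1.083, 0.852)
t=5.000: state=(-0.503, 1.617)
t=5.500: state=(0.766, 3.501)
t=6.000: state=(1.966, 0.650)
t=6.500: state=(1.958, -0.307)
t=7.000: state=(1.772, -0.422)
t=7.500: state=(1.537, -0.526)
t=7.950: state=(1.266, -0.695)

(x, y) = (1.266, -0.695)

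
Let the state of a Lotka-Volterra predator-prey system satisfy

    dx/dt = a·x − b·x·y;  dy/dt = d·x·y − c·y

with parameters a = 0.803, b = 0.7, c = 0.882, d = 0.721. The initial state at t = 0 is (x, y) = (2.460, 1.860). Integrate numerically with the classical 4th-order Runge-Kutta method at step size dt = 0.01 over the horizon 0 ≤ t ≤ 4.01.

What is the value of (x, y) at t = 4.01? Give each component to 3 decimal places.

(x, y) = (0.544, 0.565)

t=0.000: state=(2.460, 1.860)
step 1 (dt=0.01): k1=(-1.228, 1.658), k2=(-1.239, 1.658), k3=(-1.239, 1.658), k4=(-1.250, 1.657); state += dt/6·(k1+2k2+2k3+k4)
t=0.010: state=(2.448, 1.877)
t=0.020: state=(2.435, 1.893)
t=0.030: state=(2.422, 1.910)
continuing one RK4 step at a time; state shown every 20 steps (Δt=0.2):
t=0.200: state=(2.176, 2.180)
t=0.400: state=(1.847, 2.443)
t=0.600: state=(1.521, 2.610)
t=0.800: state=(1.233, 2.667)
t=1.000: state=(0.998, 2.624)
t=1.200: state=(0.818, 2.506)
t=1.400: state=(0.684, 2.340)
t=1.600: state=(0.587, 2.149)
t=1.800: state=(0.517, 1.950)
t=2.000: state=(0.468, 1.754)
t=2.200: state=(0.436, 1.570)
t=2.400: state=(0.416, 1.399)
t=2.600: state=(0.406, 1.244)
t=2.800: state=(0.404, 1.106)
t=3.000: state=(0.410, 0.983)
t=3.200: state=(0.423, 0.875)
t=3.400: state=(0.443, 0.780)
t=3.600: state=(0.469, 0.699)
t=3.800: state=(0.502, 0.628)
t=4.000: state=(0.542, 0.568)
t=4.010: state=(0.544, 0.565)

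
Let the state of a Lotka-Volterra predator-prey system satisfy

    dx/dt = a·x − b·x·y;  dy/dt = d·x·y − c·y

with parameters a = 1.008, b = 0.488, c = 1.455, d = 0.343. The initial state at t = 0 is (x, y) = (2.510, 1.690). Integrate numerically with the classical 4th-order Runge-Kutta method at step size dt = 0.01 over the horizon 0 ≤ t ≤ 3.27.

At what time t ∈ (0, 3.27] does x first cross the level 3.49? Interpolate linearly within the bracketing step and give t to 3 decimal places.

t=0.000: state=(2.510, 1.690)
step 1 (dt=0.01): k1=(0.460, -1.004), k2=(0.467, -1.000), k3=(0.467, -1.000), k4=(0.473, -0.995); state += dt/6·(k1+2k2+2k3+k4)
t=0.010: state=(2.515, 1.680)
t=0.020: state=(2.519, 1.670)
t=0.030: state=(2.524, 1.660)
continuing one RK4 step at a time; state shown every 20 steps (Δt=0.2):
t=0.200: state=(2.628, 1.506)
t=0.400: state=(2.797, 1.356)
t=0.600: state=(3.015, 1.237)
t=0.800: state=(3.284, 1.147)
t=0.930: state=(3.486, 1.104)
next step: t=0.940: state=(3.503, 1.101) — x has crossed 3.49
linear interpolation between t=0.930 (3.48647) and t=0.940 (3.50289) → t≈0.932

t = 0.932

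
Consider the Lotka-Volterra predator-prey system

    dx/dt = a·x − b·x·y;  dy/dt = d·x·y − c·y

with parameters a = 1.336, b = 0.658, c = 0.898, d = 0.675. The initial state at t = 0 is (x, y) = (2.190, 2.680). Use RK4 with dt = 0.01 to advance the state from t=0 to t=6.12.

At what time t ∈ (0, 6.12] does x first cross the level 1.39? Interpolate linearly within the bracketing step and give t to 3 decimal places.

t = 0.661

t=0.000: state=(2.190, 2.680)
step 1 (dt=0.01): k1=(-0.936, 1.555), k2=(-0.945, 1.551), k3=(-0.945, 1.551), k4=(-0.954, 1.547); state += dt/6·(k1+2k2+2k3+k4)
t=0.010: state=(2.181, 2.696)
t=0.020: state=(2.171, 2.711)
t=0.030: state=(2.161, 2.726)
continuing one RK4 step at a time; state shown every 20 steps (Δt=0.2):
t=0.200: state=(1.972, 2.968)
t=0.400: state=(1.717, 3.181)
t=0.600: state=(1.463, 3.294)
t=0.660: state=(1.391, 3.307)
next step: t=0.670: state=(1.380, 3.308) — x has crossed 1.39
linear interpolation between t=0.660 (1.39129) and t=0.670 (1.37964) → t≈0.661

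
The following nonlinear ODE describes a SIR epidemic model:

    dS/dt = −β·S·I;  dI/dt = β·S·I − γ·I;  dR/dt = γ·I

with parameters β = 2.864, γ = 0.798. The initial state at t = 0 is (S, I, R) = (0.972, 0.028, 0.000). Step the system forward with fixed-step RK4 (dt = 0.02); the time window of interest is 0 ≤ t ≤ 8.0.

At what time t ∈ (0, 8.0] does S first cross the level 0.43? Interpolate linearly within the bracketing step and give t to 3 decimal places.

t=0.000: state=(0.972, 0.028, 0.000)
step 1 (dt=0.02): k1=(-0.078, 0.056, 0.022), k2=(-0.079, 0.057, 0.023), k3=(-0.079, 0.057, 0.023), k4=(-0.081, 0.058, 0.023); state += dt/6·(k1+2k2+2k3+k4)
t=0.020: state=(0.970, 0.029, 0.000)
t=0.040: state=(0.969, 0.030, 0.001)
t=0.060: state=(0.967, 0.032, 0.001)
continuing one RK4 step at a time; state shown every 25 steps (Δt=0.5):
t=0.500: state=(0.908, 0.073, 0.019)
t=1.000: state=(0.772, 0.164, 0.064)
t=1.500: state=(0.559, 0.287, 0.154)
t=1.780: state=(0.433, 0.342, 0.225)
next step: t=1.800: state=(0.425, 0.344, 0.231) — S has crossed 0.43
linear interpolation between t=1.780 (0.43343) and t=1.800 (0.42500) → t≈1.788

t = 1.788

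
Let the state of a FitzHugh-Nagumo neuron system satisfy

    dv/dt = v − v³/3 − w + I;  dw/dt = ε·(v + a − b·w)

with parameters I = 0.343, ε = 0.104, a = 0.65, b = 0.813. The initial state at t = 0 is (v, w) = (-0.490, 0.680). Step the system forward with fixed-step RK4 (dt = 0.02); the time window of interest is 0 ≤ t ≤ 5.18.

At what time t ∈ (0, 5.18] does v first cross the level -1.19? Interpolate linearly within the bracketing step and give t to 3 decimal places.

t=0.000: state=(-0.490, 0.680)
step 1 (dt=0.02): k1=(-0.788, -0.041), k2=(-0.793, -0.042), k3=(-0.793, -0.042), k4=(-0.799, -0.042); state += dt/6·(k1+2k2+2k3+k4)
t=0.020: state=(-0.506, 0.679)
t=0.040: state=(-0.522, 0.678)
t=0.060: state=(-0.538, 0.677)
continuing one RK4 step at a time; state shown every 10 steps (Δt=0.2):
t=0.200: state=(-0.658, 0.670)
t=0.400: state=(-0.844, 0.657)
t=0.600: state=(-1.037, 0.640)
t=0.760: state=(-1.187, 0.624)
next step: t=0.780: state=(-1.206, 0.621) — v has crossed -1.19
linear interpolation between t=0.760 (-1.18741) and t=0.780 (-1.20551) → t≈0.763

t = 0.763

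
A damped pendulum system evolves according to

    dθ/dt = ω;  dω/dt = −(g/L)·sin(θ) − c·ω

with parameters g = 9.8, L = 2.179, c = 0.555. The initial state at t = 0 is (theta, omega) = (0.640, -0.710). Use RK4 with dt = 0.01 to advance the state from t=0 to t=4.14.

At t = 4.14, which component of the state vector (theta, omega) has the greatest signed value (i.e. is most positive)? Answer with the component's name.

largest component: omega

t=0.000: state=(0.640, -0.710)
step 1 (dt=0.01): k1=(-0.710, -2.292), k2=(-0.721, -2.273), k3=(-0.721, -2.272), k4=(-0.733, -2.253); state += dt/6·(k1+2k2+2k3+k4)
t=0.010: state=(0.633, -0.733)
t=0.020: state=(0.625, -0.755)
t=0.030: state=(0.618, -0.777)
continuing one RK4 step at a time; state shown every 20 steps (Δt=0.2):
t=0.200: state=(0.458, -1.082)
t=0.400: state=(0.221, -1.252)
t=0.600: state=(-0.028, -1.199)
t=0.800: state=(-0.246, -0.952)
t=1.000: state=(-0.400, -0.576)
t=1.200: state=(-0.473, -0.149)
t=1.400: state=(-0.461, 0.255)
t=1.600: state=(-0.376, 0.578)
t=1.800: state=(-0.239, 0.776)
t=2.000: state=(-0.076, 0.827)
t=2.200: state=(0.083, 0.735)
t=2.400: state=(0.211, 0.530)
t=2.600: state=(0.290, 0.259)
t=2.800: state=(0.313, -0.025)
t=3.000: state=(0.282, -0.276)
t=3.200: state=(0.208, -0.455)
t=3.400: state=(0.106, -0.541)
t=3.600: state=(-0.002, -0.527)
t=3.800: state=(-0.099, -0.427)
t=4.000: state=(-0.169, -0.266)
t=4.140: state=(-0.197, -0.135)
compare at T: theta=-0.197, omega=-0.135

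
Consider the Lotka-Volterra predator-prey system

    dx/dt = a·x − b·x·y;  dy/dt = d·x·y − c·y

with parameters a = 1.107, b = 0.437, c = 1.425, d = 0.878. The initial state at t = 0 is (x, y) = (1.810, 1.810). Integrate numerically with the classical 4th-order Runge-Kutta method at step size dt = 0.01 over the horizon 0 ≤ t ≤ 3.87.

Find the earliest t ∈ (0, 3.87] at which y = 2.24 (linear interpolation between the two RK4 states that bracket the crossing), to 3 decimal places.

t=0.000: state=(1.810, 1.810)
step 1 (dt=0.01): k1=(0.572, 0.297), k2=(0.572, 0.302), k3=(0.572, 0.302), k4=(0.571, 0.307); state += dt/6·(k1+2k2+2k3+k4)
t=0.010: state=(1.816, 1.813)
t=0.020: state=(1.821, 1.816)
t=0.030: state=(1.827, 1.819)
continuing one RK4 step at a time; state shown every 20 steps (Δt=0.2):
t=0.200: state=(1.922, 1.889)
t=0.400: state=(2.023, 2.009)
t=0.600: state=(2.104, 2.172)
t=0.670: state=(2.125, 2.238)
next step: t=0.680: state=(2.128, 2.248) — y has crossed 2.24
linear interpolation between t=0.670 (2.23820) and t=0.680 (2.24811) → t≈0.672

t = 0.672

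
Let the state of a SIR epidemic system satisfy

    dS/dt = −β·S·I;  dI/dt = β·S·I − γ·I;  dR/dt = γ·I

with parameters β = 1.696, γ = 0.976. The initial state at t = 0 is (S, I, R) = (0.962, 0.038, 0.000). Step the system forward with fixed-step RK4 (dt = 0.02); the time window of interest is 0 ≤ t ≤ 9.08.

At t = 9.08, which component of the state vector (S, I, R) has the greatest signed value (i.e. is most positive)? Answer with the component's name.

t=0.000: state=(0.962, 0.038, 0.000)
step 1 (dt=0.02): k1=(-0.062, 0.025, 0.037), k2=(-0.062, 0.025, 0.037), k3=(-0.062, 0.025, 0.037), k4=(-0.063, 0.025, 0.038); state += dt/6·(k1+2k2+2k3+k4)
t=0.020: state=(0.961, 0.039, 0.001)
t=0.040: state=(0.959, 0.039, 0.002)
t=0.060: state=(0.958, 0.040, 0.002)
continuing one RK4 step at a time; state shown every 25 steps (Δt=0.5):
t=0.500: state=(0.926, 0.052, 0.022)
t=1.000: state=(0.880, 0.069, 0.051)
t=1.500: state=(0.824, 0.087, 0.089)
t=2.000: state=(0.760, 0.104, 0.136)
t=2.500: state=(0.691, 0.119, 0.191)
t=3.000: state=(0.622, 0.127, 0.251)
t=3.500: state=(0.558, 0.129, 0.313)
t=4.000: state=(0.501, 0.124, 0.375)
t=4.500: state=(0.453, 0.114, 0.433)
t=5.000: state=(0.414, 0.101, 0.486)
t=5.500: state=(0.382, 0.087, 0.531)
t=6.000: state=(0.357, 0.073, 0.570)
t=6.500: state=(0.338, 0.060, 0.602)
t=7.000: state=(0.323, 0.049, 0.629)
t=7.500: state=(0.311, 0.039, 0.650)
t=8.000: state=(0.302, 0.031, 0.667)
t=8.500: state=(0.295, 0.025, 0.681)
t=9.000: state=(0.289, 0.019, 0.691)
t=9.080: state=(0.289, 0.019, 0.693)
compare at T: S=0.289, I=0.019, R=0.693

largest component: R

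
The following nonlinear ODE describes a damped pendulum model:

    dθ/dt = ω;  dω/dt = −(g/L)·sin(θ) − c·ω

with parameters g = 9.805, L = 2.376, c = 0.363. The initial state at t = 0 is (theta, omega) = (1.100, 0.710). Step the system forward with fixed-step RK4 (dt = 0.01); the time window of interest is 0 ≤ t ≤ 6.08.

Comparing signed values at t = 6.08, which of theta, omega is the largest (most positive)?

largest component: omega

t=0.000: state=(1.100, 0.710)
step 1 (dt=0.01): k1=(0.710, -3.935), k2=(0.690, -3.935), k3=(0.690, -3.935), k4=(0.671, -3.934); state += dt/6·(k1+2k2+2k3+k4)
t=0.010: state=(1.107, 0.671)
t=0.020: state=(1.113, 0.631)
t=0.030: state=(1.120, 0.592)
continuing one RK4 step at a time; state shown every 20 steps (Δt=0.2):
t=0.200: state=(1.164, -0.065)
t=0.400: state=(1.078, -0.781)
t=0.600: state=(0.859, -1.385)
t=0.800: state=(0.537, -1.800)
t=1.000: state=(0.157, -1.943)
t=1.200: state=(-0.220, -1.778)
t=1.400: state=(-0.537, -1.354)
t=1.600: state=(-0.751, -0.776)
t=1.800: state=(-0.844, -0.146)
t=2.000: state=(-0.812, 0.456)
t=2.200: state=(-0.667, 0.964)
t=2.400: state=(-0.436, 1.316)
t=2.600: state=(-0.155, 1.456)
t=2.800: state=(0.130, 1.361)
t=3.000: state=(0.376, 1.062)
t=3.200: state=(0.546, 0.628)
t=3.400: state=(0.623, 0.139)
t=3.600: state=(0.603, -0.334)
t=3.800: state=(0.495, -0.729)
t=4.000: state=(0.320, -0.996)
t=4.200: state=(0.108, -1.095)
t=4.400: state=(-0.106, -1.017)
t=4.600: state=(-0.289, -0.786)
t=4.800: state=(-0.414, -0.452)
t=5.000: state=(-0.467, -0.077)
t=5.200: state=(-0.445, 0.284)
t=5.400: state=(-0.358, 0.578)
t=5.600: state=(-0.221, 0.766)
t=5.800: state=(-0.060, 0.824)
t=6.000: state=(0.099, 0.749)
t=6.080: state=(0.157, 0.686)
compare at T: theta=0.157, omega=0.686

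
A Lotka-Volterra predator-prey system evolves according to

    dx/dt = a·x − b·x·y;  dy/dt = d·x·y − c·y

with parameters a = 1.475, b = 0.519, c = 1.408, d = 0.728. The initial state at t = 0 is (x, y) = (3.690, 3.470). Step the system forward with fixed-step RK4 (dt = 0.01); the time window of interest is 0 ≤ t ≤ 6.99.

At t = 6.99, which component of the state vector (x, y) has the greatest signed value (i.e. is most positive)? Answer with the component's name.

t=0.000: state=(3.690, 3.470)
step 1 (dt=0.01): k1=(-1.203, 4.436), k2=(-1.243, 4.449), k3=(-1.243, 4.448), k4=(-1.284, 4.461); state += dt/6·(k1+2k2+2k3+k4)
t=0.010: state=(3.678, 3.514)
t=0.020: state=(3.664, 3.559)
t=0.030: state=(3.650, 3.604)
continuing one RK4 step at a time; state shown every 25 steps (Δt=0.25):
t=0.250: state=(3.162, 4.582)
t=0.500: state=(2.386, 5.343)
t=0.750: state=(1.702, 5.434)
t=1.000: state=(1.247, 4.981)
t=1.250: state=(0.987, 4.282)
t=1.500: state=(0.859, 3.557)
t=1.750: state=(0.817, 2.911)
t=2.000: state=(0.840, 2.378)
t=2.250: state=(0.917, 1.961)
t=2.500: state=(1.051, 1.648)
t=2.750: state=(1.246, 1.427)
t=3.000: state=(1.511, 1.288)
t=3.250: state=(1.858, 1.229)
t=3.500: state=(2.288, 1.259)
t=3.750: state=(2.787, 1.404)
t=4.000: state=(3.298, 1.719)
t=4.250: state=(3.689, 2.291)
t=4.500: state=(3.750, 3.192)
t=4.750: state=(3.335, 4.309)
t=5.000: state=(2.587, 5.207)
t=5.250: state=(1.857, 5.474)
t=5.500: state=(1.342, 5.132)
t=5.750: state=(1.039, 4.470)
t=6.000: state=(0.882, 3.738)
t=6.250: state=(0.821, 3.066)
t=6.500: state=(0.828, 2.503)
t=6.750: state=(0.892, 2.057)
t=6.990: state=(1.005, 1.731)
compare at T: x=1.005, y=1.731

largest component: y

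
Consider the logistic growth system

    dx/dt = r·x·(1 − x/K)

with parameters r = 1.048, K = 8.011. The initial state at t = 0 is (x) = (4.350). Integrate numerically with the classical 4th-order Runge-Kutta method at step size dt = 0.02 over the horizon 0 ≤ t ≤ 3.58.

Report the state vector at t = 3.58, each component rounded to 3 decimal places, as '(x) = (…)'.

t=0.000: state=(4.350)
step 1 (dt=0.02): k1=(2.083), k2=(2.081), k3=(2.081), k4=(2.079); state += dt/6·(k1+2k2+2k3+k4)
t=0.020: state=(4.392)
t=0.040: state=(4.433)
t=0.060: state=(4.475)
continuing one RK4 step at a time; state shown every 10 steps (Δt=0.2):
t=0.200: state=(4.761)
t=0.400: state=(5.157)
t=0.600: state=(5.530)
t=0.800: state=(5.874)
t=1.000: state=(6.186)
t=1.200: state=(6.464)
t=1.400: state=(6.709)
t=1.600: state=(6.922)
t=1.800: state=(7.104)
t=2.000: state=(7.260)
t=2.200: state=(7.391)
t=2.400: state=(7.501)
t=2.600: state=(7.592)
t=2.800: state=(7.668)
t=3.000: state=(7.731)
t=3.200: state=(7.782)
t=3.400: state=(7.824)
t=3.580: state=(7.856)

(x) = (7.856)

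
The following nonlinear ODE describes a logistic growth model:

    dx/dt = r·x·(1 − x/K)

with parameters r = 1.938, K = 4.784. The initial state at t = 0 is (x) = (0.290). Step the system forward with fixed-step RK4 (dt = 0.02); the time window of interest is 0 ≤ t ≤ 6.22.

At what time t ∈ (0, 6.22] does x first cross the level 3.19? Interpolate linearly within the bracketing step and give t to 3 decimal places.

t = 1.772

t=0.000: state=(0.290)
step 1 (dt=0.02): k1=(0.528), k2=(0.537), k3=(0.537), k4=(0.546); state += dt/6·(k1+2k2+2k3+k4)
t=0.020: state=(0.301)
t=0.040: state=(0.312)
t=0.060: state=(0.323)
continuing one RK4 step at a time; state shown every 25 steps (Δt=0.5):
t=0.500: state=(0.695)
t=1.000: state=(1.480)
t=1.500: state=(2.591)
t=1.760: state=(3.165)
next step: t=1.780: state=(3.206) — x has crossed 3.19
linear interpolation between t=1.760 (3.16491) and t=1.780 (3.20617) → t≈1.772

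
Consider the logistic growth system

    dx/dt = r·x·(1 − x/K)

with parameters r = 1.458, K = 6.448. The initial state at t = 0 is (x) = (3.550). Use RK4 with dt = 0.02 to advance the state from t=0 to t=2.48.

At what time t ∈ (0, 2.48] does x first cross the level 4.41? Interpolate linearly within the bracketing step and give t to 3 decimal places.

t = 0.390

t=0.000: state=(3.550)
step 1 (dt=0.02): k1=(2.326), k2=(2.323), k3=(2.323), k4=(2.319); state += dt/6·(k1+2k2+2k3+k4)
t=0.020: state=(3.596)
t=0.040: state=(3.643)
t=0.060: state=(3.689)
continuing one RK4 step at a time; state shown every 5 steps (Δt=0.1):
t=0.100: state=(3.781)
t=0.200: state=(4.005)
t=0.300: state=(4.222)
t=0.380: state=(4.389)
next step: t=0.400: state=(4.430) — x has crossed 4.41
linear interpolation between t=0.380 (4.38912) and t=0.400 (4.42977) → t≈0.390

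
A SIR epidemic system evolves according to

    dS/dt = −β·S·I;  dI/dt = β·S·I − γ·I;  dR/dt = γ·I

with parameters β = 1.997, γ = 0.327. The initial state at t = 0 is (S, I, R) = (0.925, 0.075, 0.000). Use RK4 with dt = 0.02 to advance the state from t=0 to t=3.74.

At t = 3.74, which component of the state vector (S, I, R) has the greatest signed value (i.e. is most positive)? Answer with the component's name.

t=0.000: state=(0.925, 0.075, 0.000)
step 1 (dt=0.02): k1=(-0.139, 0.114, 0.025), k2=(-0.140, 0.116, 0.025), k3=(-0.140, 0.116, 0.025), k4=(-0.142, 0.117, 0.025); state += dt/6·(k1+2k2+2k3+k4)
t=0.020: state=(0.922, 0.077, 0.000)
t=0.040: state=(0.919, 0.080, 0.001)
t=0.060: state=(0.916, 0.082, 0.002)
continuing one RK4 step at a time; state shown every 10 steps (Δt=0.2):
t=0.200: state=(0.893, 0.101, 0.006)
t=0.400: state=(0.852, 0.134, 0.013)
t=0.600: state=(0.802, 0.175, 0.023)
t=0.800: state=(0.741, 0.223, 0.036)
t=1.000: state=(0.670, 0.277, 0.053)
t=1.200: state=(0.593, 0.334, 0.073)
t=1.400: state=(0.513, 0.390, 0.096)
t=1.600: state=(0.435, 0.442, 0.124)
t=1.800: state=(0.361, 0.485, 0.154)
t=2.000: state=(0.296, 0.518, 0.187)
t=2.200: state=(0.239, 0.539, 0.221)
t=2.400: state=(0.192, 0.550, 0.257)
t=2.600: state=(0.154, 0.552, 0.293)
t=2.800: state=(0.124, 0.547, 0.329)
t=3.000: state=(0.100, 0.536, 0.365)
t=3.200: state=(0.081, 0.520, 0.399)
t=3.400: state=(0.066, 0.502, 0.433)
t=3.600: state=(0.054, 0.481, 0.465)
t=3.740: state=(0.047, 0.466, 0.486)
compare at T: S=0.047, I=0.466, R=0.486

largest component: R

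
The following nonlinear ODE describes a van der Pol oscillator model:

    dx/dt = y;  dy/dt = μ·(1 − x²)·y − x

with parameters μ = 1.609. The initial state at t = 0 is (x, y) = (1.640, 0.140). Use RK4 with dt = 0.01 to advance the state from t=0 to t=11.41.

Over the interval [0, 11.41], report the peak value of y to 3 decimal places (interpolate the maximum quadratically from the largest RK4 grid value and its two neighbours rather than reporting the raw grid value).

t=0.000: state=(1.640, 0.140)
step 1 (dt=0.01): k1=(0.140, -2.021), k2=(0.130, -1.994), k3=(0.130, -1.995), k4=(0.120, -1.968); state += dt/6·(k1+2k2+2k3+k4)
t=0.010: state=(1.641, 0.120)
t=0.020: state=(1.642, 0.101)
t=0.030: state=(1.643, 0.082)
continuing one RK4 step at a time; state shown every 50 steps (Δt=0.5):
t=0.500: state=(1.541, -0.422)
t=1.000: state=(1.262, -0.693)
t=1.500: state=(0.817, -1.153)
t=2.000: state=(-0.027, -2.442)
t=2.500: state=(-1.533, -2.551)
t=3.000: state=(-2.011, 0.052)
t=3.500: state=(-1.870, 0.401)
t=4.000: state=(-1.641, 0.513)
t=4.500: state=(-1.348, 0.678)
t=5.000: state=(-0.931, 1.045)
t=5.500: state=(-0.191, 2.109)
t=6.000: state=(1.269, 3.115)
t=6.500: state=(2.012, 0.153)
t=7.000: state=(1.910, -0.373)
t=7.500: state=(1.693, -0.490)
t=8.000: state=(1.415, -0.635)
t=8.500: state=(1.033, -0.938)
t=9.000: state=(0.391, -1.785)
t=9.500: state=(-0.933, -3.349)
t=10.000: state=(-1.979, -0.517)
t=10.500: state=(-1.947, 0.335)
t=11.000: state=(-1.742, 0.467)
t=11.410: state=(-1.531, 0.568)
largest grid value and its neighbours: y(5.880)=3.34791, y(5.890)=3.34993, y(5.900)=3.34832
parabola through these three points peaks at t≈5.891 with y≈3.34993

max y = 3.350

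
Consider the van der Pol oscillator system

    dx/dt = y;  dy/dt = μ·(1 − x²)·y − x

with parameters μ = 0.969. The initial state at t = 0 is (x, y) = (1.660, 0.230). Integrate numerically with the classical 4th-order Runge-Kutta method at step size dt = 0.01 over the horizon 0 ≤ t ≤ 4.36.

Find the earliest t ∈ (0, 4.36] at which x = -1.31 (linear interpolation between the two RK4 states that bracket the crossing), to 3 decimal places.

t=0.000: state=(1.660, 0.230)
step 1 (dt=0.01): k1=(0.230, -2.051), k2=(0.220, -2.036), k3=(0.220, -2.036), k4=(0.210, -2.020); state += dt/6·(k1+2k2+2k3+k4)
t=0.010: state=(1.662, 0.210)
t=0.020: state=(1.664, 0.190)
t=0.030: state=(1.666, 0.170)
continuing one RK4 step at a time; state shown every 20 steps (Δt=0.2):
t=0.200: state=(1.669, -0.120)
t=0.400: state=(1.619, -0.367)
t=0.600: state=(1.527, -0.550)
t=0.800: state=(1.401, -0.704)
t=1.000: state=(1.245, -0.855)
t=1.200: state=(1.058, -1.026)
t=1.400: state=(0.832, -1.239)
t=1.600: state=(0.558, -1.514)
t=1.800: state=(0.221, -1.867)
t=2.000: state=(-0.192, -2.266)
t=2.200: state=(-0.678, -2.552)
t=2.400: state=(-1.185, -2.420)
t=2.450: state=(-1.303, -2.295)
next step: t=2.460: state=(-1.326, -2.266) — x has crossed -1.31
linear interpolation between t=2.450 (-1.30307) and t=2.460 (-1.32587) → t≈2.453

t = 2.453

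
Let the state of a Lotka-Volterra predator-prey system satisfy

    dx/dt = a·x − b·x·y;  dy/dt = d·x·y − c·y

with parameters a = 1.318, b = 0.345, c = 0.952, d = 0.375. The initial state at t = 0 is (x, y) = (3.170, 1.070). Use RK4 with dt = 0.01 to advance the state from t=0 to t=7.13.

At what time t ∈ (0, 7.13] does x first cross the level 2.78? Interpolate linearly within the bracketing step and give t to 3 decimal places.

t=0.000: state=(3.170, 1.070)
step 1 (dt=0.01): k1=(3.008, 0.253), k2=(3.021, 0.260), k3=(3.021, 0.260), k4=(3.034, 0.266); state += dt/6·(k1+2k2+2k3+k4)
t=0.010: state=(3.200, 1.073)
t=0.020: state=(3.231, 1.075)
t=0.030: state=(3.261, 1.078)
continuing one RK4 step at a time; state shown every 25 steps (Δt=0.25):
t=0.250: state=(4.003, 1.179)
t=0.500: state=(4.982, 1.415)
t=0.750: state=(6.024, 1.868)
t=1.000: state=(6.900, 2.706)
t=1.250: state=(7.173, 4.153)
t=1.500: state=(6.392, 6.238)
t=1.750: state=(4.726, 8.313)
t=2.000: state=(3.033, 9.398)
t=2.040: state=(2.807, 9.452)
next step: t=2.050: state=(2.753, 9.460) — x has crossed 2.78
linear interpolation between t=2.040 (2.80712) and t=2.050 (2.75307) → t≈2.045

t = 2.045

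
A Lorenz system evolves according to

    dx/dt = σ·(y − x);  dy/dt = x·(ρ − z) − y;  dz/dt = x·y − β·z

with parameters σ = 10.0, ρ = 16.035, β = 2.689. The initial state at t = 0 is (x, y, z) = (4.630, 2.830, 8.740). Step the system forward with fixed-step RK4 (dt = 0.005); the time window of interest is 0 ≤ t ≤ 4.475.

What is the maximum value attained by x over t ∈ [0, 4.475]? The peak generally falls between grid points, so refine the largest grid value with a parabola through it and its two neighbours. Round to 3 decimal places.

max x = 9.674

t=0.000: state=(4.630, 2.830, 8.740)
step 1 (dt=0.005): k1=(-18.000, 30.946, -10.399), k2=(-16.776, 30.659, -10.102), k3=(-16.814, 30.679, -10.098), k4=(-15.625, 30.409, -9.804); state += dt/6·(k1+2k2+2k3+k4)
t=0.005: state=(4.546, 2.983, 8.689)
t=0.010: state=(4.474, 3.134, 8.642)
t=0.015: state=(4.412, 3.283, 8.597)
continuing one RK4 step at a time; state shown every 40 steps (Δt=0.2):
t=0.200: state=(6.419, 8.809, 9.898)
t=0.400: state=(9.573, 8.752, 19.428)
t=0.600: state=(4.810, 2.675, 16.978)
t=0.800: state=(3.179, 3.445, 11.436)
t=1.000: state=(5.286, 7.086, 10.055)
t=1.200: state=(8.908, 9.705, 16.541)
t=1.400: state=(6.410, 4.171, 18.247)
t=1.600: state=(3.827, 3.606, 13.153)
t=1.800: state=(5.034, 6.357, 10.937)
t=2.000: state=(8.113, 9.221, 15.126)
t=2.200: state=(7.104, 5.359, 18.196)
t=2.400: state=(4.482, 3.992, 14.200)
t=2.600: state=(5.101, 6.092, 11.816)
t=2.800: state=(7.581, 8.605, 14.639)
t=3.000: state=(7.265, 6.016, 17.698)
t=3.200: state=(4.999, 4.427, 14.762)
t=3.400: state=(5.275, 6.028, 12.538)
t=3.600: state=(7.245, 8.100, 14.541)
t=3.800: state=(7.208, 6.319, 17.163)
t=4.000: state=(5.371, 4.823, 15.032)
t=4.200: state=(5.468, 6.047, 13.101)
t=4.400: state=(7.024, 7.710, 14.582)
t=4.475: state=(7.382, 7.609, 15.707)
largest grid value and its neighbours: x(0.370)=9.66867, x(0.375)=9.67376, x(0.380)=9.67047
parabola through these three points peaks at t≈0.376 with x≈9.67381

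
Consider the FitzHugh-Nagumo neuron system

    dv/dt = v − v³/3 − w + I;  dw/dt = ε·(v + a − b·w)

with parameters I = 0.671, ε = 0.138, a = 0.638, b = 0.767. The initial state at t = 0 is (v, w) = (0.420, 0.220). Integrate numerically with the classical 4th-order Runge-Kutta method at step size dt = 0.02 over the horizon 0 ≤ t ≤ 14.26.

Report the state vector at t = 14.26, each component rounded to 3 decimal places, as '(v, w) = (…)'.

t=0.000: state=(0.420, 0.220)
step 1 (dt=0.02): k1=(0.846, 0.123), k2=(0.852, 0.124), k3=(0.852, 0.124), k4=(0.858, 0.125); state += dt/6·(k1+2k2+2k3+k4)
t=0.020: state=(0.437, 0.222)
t=0.040: state=(0.454, 0.225)
t=0.060: state=(0.472, 0.228)
continuing one RK4 step at a time; state shown every 25 steps (Δt=0.5):
t=0.500: state=(0.901, 0.296)
t=1.000: state=(1.375, 0.401)
t=1.500: state=(1.643, 0.526)
t=2.000: state=(1.721, 0.655)
t=2.500: state=(1.710, 0.780)
t=3.000: state=(1.667, 0.896)
t=3.500: state=(1.612, 1.003)
t=4.000: state=(1.552, 1.100)
t=4.500: state=(1.489, 1.189)
t=5.000: state=(1.423, 1.268)
t=5.500: state=(1.354, 1.339)
t=6.000: state=(1.281, 1.401)
t=6.500: state=(1.203, 1.456)
t=7.000: state=(1.118, 1.501)
t=7.500: state=(1.024, 1.539)
t=8.000: state=(0.915, 1.568)
t=8.500: state=(0.783, 1.587)
t=9.000: state=(0.616, 1.595)
t=9.500: state=(0.385, 1.590)
t=10.000: state=(0.040, 1.566)
t=10.500: state=(-0.496, 1.514)
t=11.000: state=(-1.201, 1.422)
t=11.500: state=(-1.720, 1.291)
t=12.000: state=(-1.889, 1.144)
t=12.500: state=(-1.897, 1.001)
t=13.000: state=(-1.860, 0.866)
t=13.500: state=(-1.812, 0.740)
t=14.000: state=(-1.760, 0.625)
t=14.260: state=(-1.733, 0.569)

(v, w) = (-1.733, 0.569)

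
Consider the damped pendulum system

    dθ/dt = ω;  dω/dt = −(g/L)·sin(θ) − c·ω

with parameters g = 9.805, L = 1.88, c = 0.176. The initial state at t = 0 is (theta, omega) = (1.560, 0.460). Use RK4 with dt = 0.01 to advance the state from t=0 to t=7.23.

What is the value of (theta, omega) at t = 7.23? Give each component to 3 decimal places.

t=0.000: state=(1.560, 0.460)
step 1 (dt=0.01): k1=(0.460, -5.296), k2=(0.434, -5.292), k3=(0.434, -5.292), k4=(0.407, -5.287); state += dt/6·(k1+2k2+2k3+k4)
t=0.010: state=(1.564, 0.407)
t=0.020: state=(1.568, 0.354)
t=0.030: state=(1.571, 0.302)
continuing one RK4 step at a time; state shown every 25 steps (Δt=0.25):
t=0.250: state=(1.512, -0.835)
t=0.500: state=(1.149, -2.038)
t=0.750: state=(0.521, -2.894)
t=1.000: state=(-0.229, -2.948)
t=1.250: state=(-0.880, -2.141)
t=1.500: state=(-1.266, -0.919)
t=1.750: state=(-1.335, 0.358)
t=2.000: state=(-1.094, 1.545)
t=2.250: state=(-0.587, 2.433)
t=2.500: state=(0.066, 2.653)
t=2.750: state=(0.671, 2.069)
t=3.000: state=(1.060, 0.996)
t=3.250: state=(1.159, -0.203)
t=3.500: state=(0.965, -1.320)
t=3.750: state=(0.524, -2.135)
t=4.000: state=(-0.051, -2.341)
t=4.250: state=(-0.586, -1.830)
t=4.500: state=(-0.928, -0.860)
t=4.750: state=(-1.005, 0.243)
t=5.000: state=(-0.814, 1.253)
t=5.250: state=(-0.405, 1.938)
t=5.500: state=(0.106, 2.043)
t=5.750: state=(0.563, 1.525)
t=6.000: state=(0.836, 0.621)
t=6.250: state=(0.866, -0.382)
t=6.500: state=(0.656, -1.259)
t=6.750: state=(0.266, -1.779)
t=7.000: state=(-0.188, -1.749)
t=7.230: state=(-0.540, -1.252)

(theta, omega) = (-0.540, -1.252)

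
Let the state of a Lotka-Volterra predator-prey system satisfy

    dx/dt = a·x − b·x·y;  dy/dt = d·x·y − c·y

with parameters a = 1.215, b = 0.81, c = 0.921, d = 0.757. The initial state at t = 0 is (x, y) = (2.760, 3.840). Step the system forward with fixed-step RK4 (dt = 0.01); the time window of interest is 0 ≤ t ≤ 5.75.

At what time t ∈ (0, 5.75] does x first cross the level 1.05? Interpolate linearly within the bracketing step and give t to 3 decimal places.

t=0.000: state=(2.760, 3.840)
step 1 (dt=0.01): k1=(-5.231, 4.486), k2=(-5.231, 4.436), k3=(-5.231, 4.436), k4=(-5.229, 4.384); state += dt/6·(k1+2k2+2k3+k4)
t=0.010: state=(2.708, 3.884)
t=0.020: state=(2.655, 3.928)
t=0.030: state=(2.603, 3.970)
continuing one RK4 step at a time; state shown every 20 steps (Δt=0.2):
t=0.200: state=(1.779, 4.493)
t=0.400: state=(1.077, 4.620)
t=0.410: state=(1.050, 4.615)
next step: t=0.420: state=(1.024, 4.609) — x has crossed 1.05
linear interpolation between t=0.410 (1.05049) and t=0.420 (1.02435) → t≈0.410

t = 0.410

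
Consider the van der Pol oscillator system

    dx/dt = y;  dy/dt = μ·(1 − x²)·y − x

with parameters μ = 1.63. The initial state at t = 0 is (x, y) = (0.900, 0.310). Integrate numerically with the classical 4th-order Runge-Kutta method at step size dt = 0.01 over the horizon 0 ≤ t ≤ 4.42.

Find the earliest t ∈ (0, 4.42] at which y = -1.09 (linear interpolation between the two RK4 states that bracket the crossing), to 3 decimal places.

t=0.000: state=(0.900, 0.310)
step 1 (dt=0.01): k1=(0.310, -0.804), k2=(0.306, -0.808), k3=(0.306, -0.808), k4=(0.302, -0.812); state += dt/6·(k1+2k2+2k3+k4)
t=0.010: state=(0.903, 0.302)
t=0.020: state=(0.906, 0.294)
t=0.030: state=(0.909, 0.286)
continuing one RK4 step at a time; state shown every 20 steps (Δt=0.2):
t=0.200: state=(0.945, 0.136)
t=0.400: state=(0.953, -0.053)
t=0.600: state=(0.923, -0.247)
t=0.800: state=(0.854, -0.450)
t=1.000: state=(0.742, -0.676)
t=1.200: state=(0.580, -0.957)
t=1.270: state=(0.509, -1.077)
next step: t=1.280: state=(0.498, -1.095) — y has crossed -1.09
linear interpolation between t=1.270 (-1.07710) and t=1.280 (-1.09535) → t≈1.277

t = 1.277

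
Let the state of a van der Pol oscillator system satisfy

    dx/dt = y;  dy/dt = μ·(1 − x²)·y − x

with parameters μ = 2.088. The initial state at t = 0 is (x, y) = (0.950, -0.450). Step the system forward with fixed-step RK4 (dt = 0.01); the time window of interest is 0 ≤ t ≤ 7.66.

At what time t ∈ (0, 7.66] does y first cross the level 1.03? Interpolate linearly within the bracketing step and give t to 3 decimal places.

t=0.000: state=(0.950, -0.450)
step 1 (dt=0.01): k1=(-0.450, -1.042), k2=(-0.455, -1.044), k3=(-0.455, -1.045), k4=(-0.460, -1.047); state += dt/6·(k1+2k2+2k3+k4)
t=0.010: state=(0.945, -0.460)
t=0.020: state=(0.941, -0.471)
t=0.030: state=(0.936, -0.482)
continuing one RK4 step at a time; state shown every 25 steps (Δt=0.25):
t=0.250: state=(0.803, -0.741)
t=0.500: state=(0.568, -1.173)
t=0.750: state=(0.189, -1.941)
t=1.000: state=(-0.445, -3.172)
t=1.250: state=(-1.309, -3.257)
t=1.500: state=(-1.858, -1.094)
t=1.750: state=(-1.967, -0.007)
t=2.000: state=(-1.928, 0.255)
t=2.250: state=(-1.853, 0.328)
t=2.500: state=(-1.766, 0.367)
t=2.750: state=(-1.670, 0.404)
t=3.000: state=(-1.564, 0.450)
t=3.250: state=(-1.444, 0.511)
t=3.500: state=(-1.306, 0.598)
t=3.750: state=(-1.141, 0.732)
t=4.000: state=(-0.932, 0.959)
t=4.050: state=(-0.883, 1.022)
next step: t=4.060: state=(-0.873, 1.036) — y has crossed 1.03
linear interpolation between t=4.050 (1.02213) and t=4.060 (1.03584) → t≈4.056

t = 4.056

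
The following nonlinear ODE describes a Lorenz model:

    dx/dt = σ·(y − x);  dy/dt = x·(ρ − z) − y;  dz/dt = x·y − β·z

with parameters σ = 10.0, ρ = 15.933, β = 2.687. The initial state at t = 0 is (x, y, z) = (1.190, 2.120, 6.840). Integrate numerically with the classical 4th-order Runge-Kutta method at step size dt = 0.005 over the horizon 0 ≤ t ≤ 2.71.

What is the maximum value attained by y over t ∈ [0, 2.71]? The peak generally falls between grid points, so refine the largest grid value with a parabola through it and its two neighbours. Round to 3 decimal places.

max y = 12.695

t=0.000: state=(1.190, 2.120, 6.840)
step 1 (dt=0.005): k1=(9.300, 8.701, -15.856), k2=(9.285, 8.938, -15.674), k3=(9.291, 8.937, -15.675), k4=(9.282, 9.175, -15.492); state += dt/6·(k1+2k2+2k3+k4)
t=0.005: state=(1.236, 2.165, 6.762)
t=0.010: state=(1.283, 2.212, 6.685)
t=0.015: state=(1.329, 2.261, 6.610)
continuing one RK4 step at a time; state shown every 20 steps (Δt=0.1):
t=0.100: state=(2.229, 3.498, 5.650)
t=0.200: state=(3.932, 6.159, 5.621)
t=0.300: state=(6.781, 10.194, 8.204)
t=0.400: state=(10.108, 12.673, 15.290)
t=0.500: state=(10.411, 8.161, 21.869)
t=0.600: state=(6.707, 2.527, 20.573)
t=0.700: state=(3.350, 1.013, 16.383)
t=0.800: state=(1.915, 1.223, 12.750)
t=0.900: state=(1.699, 1.871, 9.978)
t=1.000: state=(2.178, 2.964, 8.029)
t=1.100: state=(3.322, 4.869, 7.074)
t=1.200: state=(5.363, 7.916, 7.856)
t=1.300: state=(8.244, 11.174, 11.902)
t=1.400: state=(10.199, 10.581, 18.550)
t=1.500: state=(8.617, 5.479, 21.039)
t=1.600: state=(5.279, 2.304, 18.275)
t=1.700: state=(3.144, 1.842, 14.655)
t=1.800: state=(2.492, 2.388, 11.692)
t=1.900: state=(2.800, 3.489, 9.600)
t=2.000: state=(3.867, 5.331, 8.617)
t=2.100: state=(5.749, 8.024, 9.426)
t=2.200: state=(8.167, 10.456, 13.044)
t=2.300: state=(9.528, 9.571, 18.215)
t=2.400: state=(8.120, 5.595, 19.928)
t=2.500: state=(5.457, 3.065, 17.669)
t=2.600: state=(3.723, 2.668, 14.575)
t=2.700: state=(3.247, 3.284, 12.008)
t=2.710: state=(3.255, 3.382, 11.797)
largest grid value and its neighbours: y(0.390)=12.69227, y(0.395)=12.69285, y(0.400)=12.67259
parabola through these three points peaks at t≈0.393 with y≈12.69517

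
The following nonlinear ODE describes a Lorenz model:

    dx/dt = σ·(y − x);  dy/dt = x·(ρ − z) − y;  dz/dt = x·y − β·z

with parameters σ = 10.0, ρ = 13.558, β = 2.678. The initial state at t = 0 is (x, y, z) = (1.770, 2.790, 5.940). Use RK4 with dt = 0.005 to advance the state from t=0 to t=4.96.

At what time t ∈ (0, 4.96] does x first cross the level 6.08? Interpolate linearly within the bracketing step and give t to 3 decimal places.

t = 0.261

t=0.000: state=(1.770, 2.790, 5.940)
step 1 (dt=0.005): k1=(10.200, 10.694, -10.969), k2=(10.212, 10.911, -10.776), k3=(10.217, 10.909, -10.777), k4=(10.235, 11.127, -10.583); state += dt/6·(k1+2k2+2k3+k4)
t=0.005: state=(1.821, 2.845, 5.886)
t=0.010: state=(1.872, 2.901, 5.834)
t=0.015: state=(1.924, 2.960, 5.784)
continuing one RK4 step at a time; state shown every 40 steps (Δt=0.2):
t=0.200: state=(4.662, 6.781, 5.897)
t=0.260: state=(6.060, 8.565, 7.319)
next step: t=0.265: state=(6.186, 8.710, 7.485) — x has crossed 6.08
linear interpolation between t=0.260 (6.05989) and t=0.265 (6.18565) → t≈0.261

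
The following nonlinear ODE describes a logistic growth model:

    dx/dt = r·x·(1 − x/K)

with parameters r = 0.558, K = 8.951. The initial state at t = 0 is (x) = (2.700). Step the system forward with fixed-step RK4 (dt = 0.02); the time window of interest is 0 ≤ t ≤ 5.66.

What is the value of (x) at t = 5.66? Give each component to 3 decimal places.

(x) = (8.149)

t=0.000: state=(2.700)
step 1 (dt=0.02): k1=(1.052), k2=(1.054), k3=(1.054), k4=(1.057); state += dt/6·(k1+2k2+2k3+k4)
t=0.020: state=(2.721)
t=0.040: state=(2.742)
t=0.060: state=(2.764)
continuing one RK4 step at a time; state shown every 10 steps (Δt=0.2):
t=0.200: state=(2.915)
t=0.400: state=(3.138)
t=0.600: state=(3.370)
t=0.800: state=(3.607)
t=1.000: state=(3.850)
t=1.200: state=(4.096)
t=1.400: state=(4.345)
t=1.600: state=(4.595)
t=1.800: state=(4.844)
t=2.000: state=(5.090)
t=2.200: state=(5.333)
t=2.400: state=(5.571)
t=2.600: state=(5.802)
t=2.800: state=(6.026)
t=3.000: state=(6.242)
t=3.200: state=(6.448)
t=3.400: state=(6.644)
t=3.600: state=(6.830)
t=3.800: state=(7.005)
t=4.000: state=(7.170)
t=4.200: state=(7.324)
t=4.400: state=(7.467)
t=4.600: state=(7.600)
t=4.800: state=(7.723)
t=5.000: state=(7.837)
t=5.200: state=(7.941)
t=5.400: state=(8.037)
t=5.600: state=(8.124)
t=5.660: state=(8.149)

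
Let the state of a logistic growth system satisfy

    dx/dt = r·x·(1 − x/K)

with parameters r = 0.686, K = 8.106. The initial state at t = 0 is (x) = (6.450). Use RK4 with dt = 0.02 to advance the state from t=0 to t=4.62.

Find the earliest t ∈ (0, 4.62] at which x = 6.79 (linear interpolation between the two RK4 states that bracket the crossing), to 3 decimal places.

t=0.000: state=(6.450)
step 1 (dt=0.02): k1=(0.904), k2=(0.900), k3=(0.900), k4=(0.897); state += dt/6·(k1+2k2+2k3+k4)
t=0.020: state=(6.468)
t=0.040: state=(6.486)
t=0.060: state=(6.504)
continuing one RK4 step at a time; state shown every 10 steps (Δt=0.2):
t=0.200: state=(6.623)
t=0.400: state=(6.783)
next step: t=0.420: state=(6.798) — x has crossed 6.79
linear interpolation between t=0.400 (6.78251) and t=0.420 (6.79763) → t≈0.410

t = 0.410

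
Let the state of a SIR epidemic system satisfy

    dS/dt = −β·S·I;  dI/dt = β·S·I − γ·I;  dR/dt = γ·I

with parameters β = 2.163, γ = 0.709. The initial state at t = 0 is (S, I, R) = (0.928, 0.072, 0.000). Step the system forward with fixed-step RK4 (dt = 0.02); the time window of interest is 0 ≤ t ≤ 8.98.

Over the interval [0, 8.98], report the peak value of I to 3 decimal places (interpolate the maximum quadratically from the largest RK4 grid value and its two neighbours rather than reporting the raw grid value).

t=0.000: state=(0.928, 0.072, 0.000)
step 1 (dt=0.02): k1=(-0.145, 0.093, 0.051), k2=(-0.146, 0.094, 0.052), k3=(-0.146, 0.094, 0.052), k4=(-0.148, 0.095, 0.052); state += dt/6·(k1+2k2+2k3+k4)
t=0.020: state=(0.925, 0.074, 0.001)
t=0.040: state=(0.922, 0.076, 0.002)
t=0.060: state=(0.919, 0.078, 0.003)
continuing one RK4 step at a time; state shown every 25 steps (Δt=0.5):
t=0.500: state=(0.833, 0.131, 0.035)
t=1.000: state=(0.693, 0.211, 0.096)
t=1.500: state=(0.528, 0.287, 0.185)
t=2.000: state=(0.377, 0.328, 0.295)
t=2.500: state=(0.264, 0.324, 0.412)
t=3.000: state=(0.189, 0.290, 0.521)
t=3.500: state=(0.142, 0.243, 0.616)
t=4.000: state=(0.112, 0.195, 0.693)
t=4.500: state=(0.093, 0.153, 0.754)
t=5.000: state=(0.080, 0.118, 0.802)
t=5.500: state=(0.072, 0.090, 0.839)
t=6.000: state=(0.066, 0.068, 0.866)
t=6.500: state=(0.062, 0.051, 0.887)
t=7.000: state=(0.059, 0.038, 0.903)
t=7.500: state=(0.057, 0.028, 0.915)
t=8.000: state=(0.055, 0.021, 0.923)
t=8.500: state=(0.054, 0.016, 0.930)
t=8.980: state=(0.054, 0.012, 0.934)
largest grid value and its neighbours: I(2.180)=0.33107, I(2.200)=0.33110, I(2.220)=0.33105
parabola through these three points peaks at t≈2.197 with I≈0.33110

max I = 0.331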